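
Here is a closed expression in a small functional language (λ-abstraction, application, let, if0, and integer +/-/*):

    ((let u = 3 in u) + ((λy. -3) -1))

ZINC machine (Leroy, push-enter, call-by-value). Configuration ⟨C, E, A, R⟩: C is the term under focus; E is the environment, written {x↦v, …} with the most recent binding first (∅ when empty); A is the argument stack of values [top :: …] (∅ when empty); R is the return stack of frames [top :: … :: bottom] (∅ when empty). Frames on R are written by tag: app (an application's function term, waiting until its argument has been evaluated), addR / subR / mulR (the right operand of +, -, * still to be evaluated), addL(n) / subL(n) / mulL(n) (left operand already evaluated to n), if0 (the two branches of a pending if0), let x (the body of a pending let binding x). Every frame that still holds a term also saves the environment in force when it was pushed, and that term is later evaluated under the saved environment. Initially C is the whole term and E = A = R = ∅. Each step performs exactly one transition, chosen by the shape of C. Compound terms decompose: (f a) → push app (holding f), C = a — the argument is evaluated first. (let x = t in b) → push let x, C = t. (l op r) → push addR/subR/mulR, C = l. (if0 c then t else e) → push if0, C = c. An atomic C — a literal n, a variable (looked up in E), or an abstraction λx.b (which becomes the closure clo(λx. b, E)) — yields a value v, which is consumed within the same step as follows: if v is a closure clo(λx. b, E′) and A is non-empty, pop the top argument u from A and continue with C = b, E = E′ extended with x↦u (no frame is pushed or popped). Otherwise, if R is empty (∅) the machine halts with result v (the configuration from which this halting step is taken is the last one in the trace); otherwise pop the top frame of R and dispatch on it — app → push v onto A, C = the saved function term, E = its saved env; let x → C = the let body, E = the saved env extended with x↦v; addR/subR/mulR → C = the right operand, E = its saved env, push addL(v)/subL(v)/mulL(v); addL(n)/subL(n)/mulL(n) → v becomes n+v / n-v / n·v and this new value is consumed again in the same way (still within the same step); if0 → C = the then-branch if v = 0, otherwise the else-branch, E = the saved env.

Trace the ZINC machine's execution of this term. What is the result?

[0] <C=((let u = 3 in u) + ((λy. -3) -1)), E=∅, A=∅, R=∅>
[1] <C=(let u = 3 in u), E=∅, A=∅, R=[addR]>
[2] <C=3, E=∅, A=∅, R=[let u :: addR]>
[3] <C=u, E={u↦3}, A=∅, R=[addR]>
[4] <C=((λy. -3) -1), E=∅, A=∅, R=[addL(3)]>
[5] <C=-1, E=∅, A=∅, R=[app :: addL(3)]>
[6] <C=(λy. -3), E=∅, A=[-1], R=[addL(3)]>
[7] <C=-3, E={y↦-1}, A=∅, R=[addL(3)]>
→ final value 0

Answer: 0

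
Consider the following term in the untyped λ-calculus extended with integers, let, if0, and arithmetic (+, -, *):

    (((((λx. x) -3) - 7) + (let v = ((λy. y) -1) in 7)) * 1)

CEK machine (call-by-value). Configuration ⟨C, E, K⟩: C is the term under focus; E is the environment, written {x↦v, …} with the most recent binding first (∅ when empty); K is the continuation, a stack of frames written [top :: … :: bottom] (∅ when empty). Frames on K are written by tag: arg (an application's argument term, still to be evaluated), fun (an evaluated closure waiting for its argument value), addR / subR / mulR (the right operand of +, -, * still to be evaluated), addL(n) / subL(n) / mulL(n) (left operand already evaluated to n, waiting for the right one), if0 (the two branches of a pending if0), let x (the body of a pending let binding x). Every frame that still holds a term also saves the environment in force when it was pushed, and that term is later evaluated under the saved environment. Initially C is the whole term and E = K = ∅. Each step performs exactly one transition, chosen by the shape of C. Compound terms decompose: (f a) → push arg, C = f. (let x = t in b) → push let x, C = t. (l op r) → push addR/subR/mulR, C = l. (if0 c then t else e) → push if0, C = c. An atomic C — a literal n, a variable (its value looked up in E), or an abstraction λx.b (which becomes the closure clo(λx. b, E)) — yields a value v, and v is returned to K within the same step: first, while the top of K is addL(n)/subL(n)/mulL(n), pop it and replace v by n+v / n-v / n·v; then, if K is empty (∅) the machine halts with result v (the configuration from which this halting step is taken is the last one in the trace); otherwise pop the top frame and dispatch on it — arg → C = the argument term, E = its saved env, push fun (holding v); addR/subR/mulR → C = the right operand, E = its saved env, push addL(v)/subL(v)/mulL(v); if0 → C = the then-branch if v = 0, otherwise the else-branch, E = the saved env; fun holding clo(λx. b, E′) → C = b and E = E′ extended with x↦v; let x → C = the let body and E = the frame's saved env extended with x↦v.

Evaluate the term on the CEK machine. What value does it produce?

t=0: <C=(((((λx. x) -3) - 7) + (let v = ((λy. y) -1) in 7)) * 1), E=∅, K=∅>
t=1: <C=((((λx. x) -3) - 7) + (let v = ((λy. y) -1) in 7)), E=∅, K=[mulR]>
t=2: <C=(((λx. x) -3) - 7), E=∅, K=[addR :: mulR]>
t=3: <C=((λx. x) -3), E=∅, K=[subR :: addR :: mulR]>
t=4: <C=(λx. x), E=∅, K=[arg :: subR :: addR :: mulR]>
t=5: <C=-3, E=∅, K=[fun :: subR :: addR :: mulR]>
t=6: <C=x, E={x↦-3}, K=[subR :: addR :: mulR]>
t=7: <C=7, E=∅, K=[subL(-3) :: addR :: mulR]>
t=8: <C=(let v = ((λy. y) -1) in 7), E=∅, K=[addL(-10) :: mulR]>
t=9: <C=((λy. y) -1), E=∅, K=[let v :: addL(-10) :: mulR]>
t=10: <C=(λy. y), E=∅, K=[arg :: let v :: addL(-10) :: mulR]>
t=11: <C=-1, E=∅, K=[fun :: let v :: addL(-10) :: mulR]>
t=12: <C=y, E={y↦-1}, K=[let v :: addL(-10) :: mulR]>
t=13: <C=7, E={v↦-1}, K=[addL(-10) :: mulR]>
t=14: <C=1, E=∅, K=[mulL(-3)]>
→ final value -3

Answer: -3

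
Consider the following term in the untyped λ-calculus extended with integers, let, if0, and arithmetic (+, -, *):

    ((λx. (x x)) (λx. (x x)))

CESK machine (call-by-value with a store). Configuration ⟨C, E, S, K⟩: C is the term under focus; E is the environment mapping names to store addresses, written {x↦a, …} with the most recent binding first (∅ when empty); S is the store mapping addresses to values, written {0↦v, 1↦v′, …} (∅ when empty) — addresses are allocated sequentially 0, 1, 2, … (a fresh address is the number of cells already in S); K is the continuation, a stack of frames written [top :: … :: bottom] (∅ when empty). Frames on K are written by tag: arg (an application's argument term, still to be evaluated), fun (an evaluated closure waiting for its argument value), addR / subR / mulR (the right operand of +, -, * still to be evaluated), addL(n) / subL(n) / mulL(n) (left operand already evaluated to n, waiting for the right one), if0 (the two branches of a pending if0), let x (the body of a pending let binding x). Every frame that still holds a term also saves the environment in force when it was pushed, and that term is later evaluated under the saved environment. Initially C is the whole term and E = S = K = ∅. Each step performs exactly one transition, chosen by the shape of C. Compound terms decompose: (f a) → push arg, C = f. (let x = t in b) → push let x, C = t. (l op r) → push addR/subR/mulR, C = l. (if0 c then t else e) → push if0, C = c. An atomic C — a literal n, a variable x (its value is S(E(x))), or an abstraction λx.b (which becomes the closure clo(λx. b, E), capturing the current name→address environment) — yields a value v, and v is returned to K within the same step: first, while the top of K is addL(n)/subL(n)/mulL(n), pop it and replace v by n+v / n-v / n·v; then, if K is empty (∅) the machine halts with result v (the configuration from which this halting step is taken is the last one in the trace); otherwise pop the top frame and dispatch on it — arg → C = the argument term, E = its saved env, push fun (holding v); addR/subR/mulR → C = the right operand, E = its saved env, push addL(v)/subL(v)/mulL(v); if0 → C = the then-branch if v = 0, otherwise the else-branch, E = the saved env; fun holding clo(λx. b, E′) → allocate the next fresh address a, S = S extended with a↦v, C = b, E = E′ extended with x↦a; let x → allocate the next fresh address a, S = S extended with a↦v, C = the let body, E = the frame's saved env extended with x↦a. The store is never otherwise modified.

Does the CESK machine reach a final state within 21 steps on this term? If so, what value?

[0] <C=((λx. (x x)) (λx. (x x))), E=∅, S=∅, K=∅>
[1] <C=(λx. (x x)), E=∅, S=∅, K=[arg]>
[2] <C=(λx. (x x)), E=∅, S=∅, K=[fun]>
[3] <C=(x x), E={x↦0}, S={0↦clo(λx. (x x), ∅)}, K=∅>
[4] <C=x, E={x↦0}, S={0↦clo(λx. (x x), ∅)}, K=[arg]>
[5] <C=x, E={x↦0}, S={0↦clo(λx. (x x), ∅)}, K=[fun]>
[6] <C=(x x), E={x↦1}, S={0↦clo(λx. (x x), ∅), 1↦clo(λx. (x x), ∅)}, K=∅>
[7] <C=x, E={x↦1}, S={0↦clo(λx. (x x), ∅), 1↦clo(λx. (x x), ∅)}, K=[arg]>
[8] <C=x, E={x↦1}, S={0↦clo(λx. (x x), ∅), 1↦clo(λx. (x x), ∅)}, K=[fun]>
[9] <C=(x x), E={x↦2}, S={0↦clo(λx. (x x), ∅), 1↦clo(λx. (x x), ∅), 2↦clo(λx. (x x), ∅)}, K=∅>
[10] <C=x, E={x↦2}, S={0↦clo(λx. (x x), ∅), 1↦clo(λx. (x x), ∅), 2↦clo(λx. (x x), ∅)}, K=[arg]>
[11] <C=x, E={x↦2}, S={0↦clo(λx. (x x), ∅), 1↦clo(λx. (x x), ∅), 2↦clo(λx. (x x), ∅)}, K=[fun]>
[12] <C=(x x), E={x↦3}, S={0↦clo(λx. (x x), ∅), 1↦clo(λx. (x x), ∅), 2↦clo(λx. (x x), ∅), 3↦clo(λx. (x x), ∅)}, K=∅>
[13] <C=x, E={x↦3}, S={0↦clo(λx. (x x), ∅), 1↦clo(λx. (x x), ∅), 2↦clo(λx. (x x), ∅), 3↦clo(λx. (x x), ∅)}, K=[arg]>
[14] <C=x, E={x↦3}, S={0↦clo(λx. (x x), ∅), 1↦clo(λx. (x x), ∅), 2↦clo(λx. (x x), ∅), 3↦clo(λx. (x x), ∅)}, K=[fun]>
[15] <C=(x x), E={x↦4}, S={0↦clo(λx. (x x), ∅), 1↦clo(λx. (x x), ∅), 2↦clo(λx. (x x), ∅), 3↦clo(λx. (x x), ∅), 4↦clo(λx. (x x), ∅)}, K=∅>
[16] <C=x, E={x↦4}, S={0↦clo(λx. (x x), ∅), 1↦clo(λx. (x x), ∅), 2↦clo(λx. (x x), ∅), 3↦clo(λx. (x x), ∅), 4↦clo(λx. (x x), ∅)}, K=[arg]>
[17] <C=x, E={x↦4}, S={0↦clo(λx. (x x), ∅), 1↦clo(λx. (x x), ∅), 2↦clo(λx. (x x), ∅), 3↦clo(λx. (x x), ∅), 4↦clo(λx. (x x), ∅)}, K=[fun]>
[18] <C=(x x), E={x↦5}, S={0↦clo(λx. (x x), ∅), 1↦clo(λx. (x x), ∅), 2↦clo(λx. (x x), ∅), 3↦clo(λx. (x x), ∅), 4↦clo(λx. (x x), ∅), 5↦clo(λx. (x x), ∅)}, K=∅>
[19] <C=x, E={x↦5}, S={0↦clo(λx. (x x), ∅), 1↦clo(λx. (x x), ∅), 2↦clo(λx. (x x), ∅), 3↦clo(λx. (x x), ∅), 4↦clo(λx. (x x), ∅), 5↦clo(λx. (x x), ∅)}, K=[arg]>
[20] <C=x, E={x↦5}, S={0↦clo(λx. (x x), ∅), 1↦clo(λx. (x x), ∅), 2↦clo(λx. (x x), ∅), 3↦clo(λx. (x x), ∅), 4↦clo(λx. (x x), ∅), 5↦clo(λx. (x x), ∅)}, K=[fun]>
[21] <C=(x x), E={x↦6}, S={0↦clo(λx. (x x), ∅), 1↦clo(λx. (x x), ∅), 2↦clo(λx. (x x), ∅), 3↦clo(λx. (x x), ∅), 4↦clo(λx. (x x), ∅), 5↦clo(λx. (x x), ∅), 6↦clo(λx. (x x), ∅)}, K=∅>
→ 21 transitions taken and the configuration is still not final: no result within 21 steps

Answer: DIVERGES (no final state within 21 steps)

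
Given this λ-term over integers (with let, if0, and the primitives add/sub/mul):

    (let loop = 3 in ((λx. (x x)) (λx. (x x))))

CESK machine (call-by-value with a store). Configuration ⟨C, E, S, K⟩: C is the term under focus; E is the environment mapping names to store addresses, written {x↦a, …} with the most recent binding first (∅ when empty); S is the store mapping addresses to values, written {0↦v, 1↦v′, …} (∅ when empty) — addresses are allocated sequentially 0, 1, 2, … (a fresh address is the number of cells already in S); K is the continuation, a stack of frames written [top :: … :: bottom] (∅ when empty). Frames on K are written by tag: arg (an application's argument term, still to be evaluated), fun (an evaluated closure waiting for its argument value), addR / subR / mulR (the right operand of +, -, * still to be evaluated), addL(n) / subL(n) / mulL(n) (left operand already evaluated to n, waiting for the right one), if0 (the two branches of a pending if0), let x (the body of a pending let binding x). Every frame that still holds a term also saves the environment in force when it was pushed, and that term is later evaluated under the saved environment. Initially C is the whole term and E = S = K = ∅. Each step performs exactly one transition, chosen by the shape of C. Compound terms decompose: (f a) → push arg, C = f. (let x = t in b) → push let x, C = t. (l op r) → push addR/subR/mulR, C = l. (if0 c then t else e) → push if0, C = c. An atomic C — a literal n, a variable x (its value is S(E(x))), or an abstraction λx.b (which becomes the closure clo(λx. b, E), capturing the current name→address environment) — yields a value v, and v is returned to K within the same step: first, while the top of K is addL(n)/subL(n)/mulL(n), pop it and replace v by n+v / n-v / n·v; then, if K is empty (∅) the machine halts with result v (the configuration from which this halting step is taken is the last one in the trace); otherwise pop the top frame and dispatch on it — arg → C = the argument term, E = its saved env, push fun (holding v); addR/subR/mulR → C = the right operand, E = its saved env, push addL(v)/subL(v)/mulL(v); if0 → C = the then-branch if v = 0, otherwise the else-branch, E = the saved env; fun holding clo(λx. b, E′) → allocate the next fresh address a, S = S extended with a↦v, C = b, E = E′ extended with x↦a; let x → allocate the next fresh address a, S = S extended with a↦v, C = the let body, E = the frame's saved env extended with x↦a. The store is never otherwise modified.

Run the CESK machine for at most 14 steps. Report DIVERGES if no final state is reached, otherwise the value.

[0] [C=(let loop = 3 in ((λx. (x x)) (λx. (x x)))) | E=∅ | S=∅ | K=∅]
[1] [C=3 | E=∅ | S=∅ | K=[let loop]]
[2] [C=((λx. (x x)) (λx. (x x))) | E={loop↦0} | S={0↦3} | K=∅]
[3] [C=(λx. (x x)) | E={loop↦0} | S={0↦3} | K=[arg]]
[4] [C=(λx. (x x)) | E={loop↦0} | S={0↦3} | K=[fun]]
[5] [C=(x x) | E={x↦1, loop↦0} | S={0↦3, 1↦clo(λx. (x x), {loop↦0})} | K=∅]
[6] [C=x | E={x↦1, loop↦0} | S={0↦3, 1↦clo(λx. (x x), {loop↦0})} | K=[arg]]
[7] [C=x | E={x↦1, loop↦0} | S={0↦3, 1↦clo(λx. (x x), {loop↦0})} | K=[fun]]
[8] [C=(x x) | E={x↦2, loop↦0} | S={0↦3, 1↦clo(λx. (x x), {loop↦0}), 2↦clo(λx. (x x), {loop↦0})} | K=∅]
[9] [C=x | E={x↦2, loop↦0} | S={0↦3, 1↦clo(λx. (x x), {loop↦0}), 2↦clo(λx. (x x), {loop↦0})} | K=[arg]]
[10] [C=x | E={x↦2, loop↦0} | S={0↦3, 1↦clo(λx. (x x), {loop↦0}), 2↦clo(λx. (x x), {loop↦0})} | K=[fun]]
[11] [C=(x x) | E={x↦3, loop↦0} | S={0↦3, 1↦clo(λx. (x x), {loop↦0}), 2↦clo(λx. (x x), {loop↦0}), 3↦clo(λx. (x x), {loop↦0})} | K=∅]
[12] [C=x | E={x↦3, loop↦0} | S={0↦3, 1↦clo(λx. (x x), {loop↦0}), 2↦clo(λx. (x x), {loop↦0}), 3↦clo(λx. (x x), {loop↦0})} | K=[arg]]
[13] [C=x | E={x↦3, loop↦0} | S={0↦3, 1↦clo(λx. (x x), {loop↦0}), 2↦clo(λx. (x x), {loop↦0}), 3↦clo(λx. (x x), {loop↦0})} | K=[fun]]
[14] [C=(x x) | E={x↦4, loop↦0} | S={0↦3, 1↦clo(λx. (x x), {loop↦0}), 2↦clo(λx. (x x), {loop↦0}), 3↦clo(λx. (x x), {loop↦0}), 4↦clo(λx. (x x), {loop↦0})} | K=∅]
→ 14 transitions taken and the configuration is still not final: no result within 14 steps

Answer: DIVERGES (no final state within 14 steps)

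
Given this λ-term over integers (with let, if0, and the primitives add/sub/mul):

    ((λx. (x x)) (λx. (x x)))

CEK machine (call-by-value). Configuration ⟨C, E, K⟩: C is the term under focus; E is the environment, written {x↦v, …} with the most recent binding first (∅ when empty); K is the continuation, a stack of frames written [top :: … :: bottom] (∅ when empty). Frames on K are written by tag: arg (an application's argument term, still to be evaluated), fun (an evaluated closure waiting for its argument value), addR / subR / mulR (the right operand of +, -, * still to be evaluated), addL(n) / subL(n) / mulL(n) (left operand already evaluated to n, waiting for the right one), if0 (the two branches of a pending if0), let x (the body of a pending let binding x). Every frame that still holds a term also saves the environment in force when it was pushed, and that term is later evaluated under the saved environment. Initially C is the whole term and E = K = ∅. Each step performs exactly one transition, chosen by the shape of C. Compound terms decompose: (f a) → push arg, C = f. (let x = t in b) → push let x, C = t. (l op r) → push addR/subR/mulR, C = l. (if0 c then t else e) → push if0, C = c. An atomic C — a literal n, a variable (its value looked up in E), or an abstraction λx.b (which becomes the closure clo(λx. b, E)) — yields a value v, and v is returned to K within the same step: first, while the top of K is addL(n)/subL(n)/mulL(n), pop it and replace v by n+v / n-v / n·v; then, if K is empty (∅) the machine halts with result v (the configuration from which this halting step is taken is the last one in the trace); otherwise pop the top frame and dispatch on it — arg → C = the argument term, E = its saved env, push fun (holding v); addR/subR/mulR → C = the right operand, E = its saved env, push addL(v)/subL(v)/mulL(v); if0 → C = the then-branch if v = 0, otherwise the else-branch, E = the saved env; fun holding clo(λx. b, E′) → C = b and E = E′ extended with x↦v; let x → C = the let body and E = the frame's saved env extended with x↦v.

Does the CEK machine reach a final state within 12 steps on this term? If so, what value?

Answer: DIVERGES (no final state within 12 steps)

Machine steps:
step 0: <C=((λx. (x x)) (λx. (x x))), E=∅, K=∅>
step 1: <C=(λx. (x x)), E=∅, K=[arg]>
step 2: <C=(λx. (x x)), E=∅, K=[fun]>
step 3: <C=(x x), E={x↦clo(λx. (x x), ∅)}, K=∅>
step 4: <C=x, E={x↦clo(λx. (x x), ∅)}, K=[arg]>
step 5: <C=x, E={x↦clo(λx. (x x), ∅)}, K=[fun]>
… configuration repeats with period 3 (steps 3–5 recur indefinitely) …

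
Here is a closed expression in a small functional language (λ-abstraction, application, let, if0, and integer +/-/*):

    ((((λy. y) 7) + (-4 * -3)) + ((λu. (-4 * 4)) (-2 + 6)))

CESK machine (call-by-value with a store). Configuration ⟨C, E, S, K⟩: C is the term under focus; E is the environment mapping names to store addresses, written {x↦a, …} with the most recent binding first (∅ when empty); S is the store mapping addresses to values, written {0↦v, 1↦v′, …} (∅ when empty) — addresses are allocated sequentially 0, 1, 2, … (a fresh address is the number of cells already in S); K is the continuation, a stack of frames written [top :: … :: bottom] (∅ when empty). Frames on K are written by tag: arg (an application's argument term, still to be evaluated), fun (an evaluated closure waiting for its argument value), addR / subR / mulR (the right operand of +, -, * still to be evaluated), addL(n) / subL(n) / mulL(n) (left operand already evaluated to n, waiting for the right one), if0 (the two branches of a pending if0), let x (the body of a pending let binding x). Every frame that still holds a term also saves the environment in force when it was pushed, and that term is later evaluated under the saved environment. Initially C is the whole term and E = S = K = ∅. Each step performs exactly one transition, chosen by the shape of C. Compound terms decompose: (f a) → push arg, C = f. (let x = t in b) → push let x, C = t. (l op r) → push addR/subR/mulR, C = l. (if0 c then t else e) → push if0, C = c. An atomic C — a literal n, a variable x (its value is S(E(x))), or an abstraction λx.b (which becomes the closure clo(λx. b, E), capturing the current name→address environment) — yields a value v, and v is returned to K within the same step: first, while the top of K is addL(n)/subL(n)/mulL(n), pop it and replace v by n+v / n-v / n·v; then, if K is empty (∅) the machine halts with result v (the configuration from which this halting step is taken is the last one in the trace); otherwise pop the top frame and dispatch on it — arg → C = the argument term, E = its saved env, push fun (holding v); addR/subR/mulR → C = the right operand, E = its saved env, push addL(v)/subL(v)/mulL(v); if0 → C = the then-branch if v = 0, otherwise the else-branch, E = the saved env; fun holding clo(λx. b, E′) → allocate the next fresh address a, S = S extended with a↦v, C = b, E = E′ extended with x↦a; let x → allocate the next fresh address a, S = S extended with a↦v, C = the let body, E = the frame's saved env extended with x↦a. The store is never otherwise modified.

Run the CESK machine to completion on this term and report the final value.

step 0: [C=((((λy. y) 7) + (-4 * -3)) + ((λu. (-4 * 4)) (-2 + 6))) | E=∅ | S=∅ | K=∅]
step 1: [C=(((λy. y) 7) + (-4 * -3)) | E=∅ | S=∅ | K=[addR]]
step 2: [C=((λy. y) 7) | E=∅ | S=∅ | K=[addR :: addR]]
step 3: [C=(λy. y) | E=∅ | S=∅ | K=[arg :: addR :: addR]]
step 4: [C=7 | E=∅ | S=∅ | K=[fun :: addR :: addR]]
step 5: [C=y | E={y↦0} | S={0↦7} | K=[addR :: addR]]
step 6: [C=(-4 * -3) | E=∅ | S={0↦7} | K=[addL(7) :: addR]]
step 7: [C=-4 | E=∅ | S={0↦7} | K=[mulR :: addL(7) :: addR]]
step 8: [C=-3 | E=∅ | S={0↦7} | K=[mulL(-4) :: addL(7) :: addR]]
step 9: [C=((λu. (-4 * 4)) (-2 + 6)) | E=∅ | S={0↦7} | K=[addL(19)]]
step 10: [C=(λu. (-4 * 4)) | E=∅ | S={0↦7} | K=[arg :: addL(19)]]
step 11: [C=(-2 + 6) | E=∅ | S={0↦7} | K=[fun :: addL(19)]]
step 12: [C=-2 | E=∅ | S={0↦7} | K=[addR :: fun :: addL(19)]]
step 13: [C=6 | E=∅ | S={0↦7} | K=[addL(-2) :: fun :: addL(19)]]
step 14: [C=(-4 * 4) | E={u↦1} | S={0↦7, 1↦4} | K=[addL(19)]]
step 15: [C=-4 | E={u↦1} | S={0↦7, 1↦4} | K=[mulR :: addL(19)]]
step 16: [C=4 | E={u↦1} | S={0↦7, 1↦4} | K=[mulL(-4) :: addL(19)]]
→ final value 3

Answer: 3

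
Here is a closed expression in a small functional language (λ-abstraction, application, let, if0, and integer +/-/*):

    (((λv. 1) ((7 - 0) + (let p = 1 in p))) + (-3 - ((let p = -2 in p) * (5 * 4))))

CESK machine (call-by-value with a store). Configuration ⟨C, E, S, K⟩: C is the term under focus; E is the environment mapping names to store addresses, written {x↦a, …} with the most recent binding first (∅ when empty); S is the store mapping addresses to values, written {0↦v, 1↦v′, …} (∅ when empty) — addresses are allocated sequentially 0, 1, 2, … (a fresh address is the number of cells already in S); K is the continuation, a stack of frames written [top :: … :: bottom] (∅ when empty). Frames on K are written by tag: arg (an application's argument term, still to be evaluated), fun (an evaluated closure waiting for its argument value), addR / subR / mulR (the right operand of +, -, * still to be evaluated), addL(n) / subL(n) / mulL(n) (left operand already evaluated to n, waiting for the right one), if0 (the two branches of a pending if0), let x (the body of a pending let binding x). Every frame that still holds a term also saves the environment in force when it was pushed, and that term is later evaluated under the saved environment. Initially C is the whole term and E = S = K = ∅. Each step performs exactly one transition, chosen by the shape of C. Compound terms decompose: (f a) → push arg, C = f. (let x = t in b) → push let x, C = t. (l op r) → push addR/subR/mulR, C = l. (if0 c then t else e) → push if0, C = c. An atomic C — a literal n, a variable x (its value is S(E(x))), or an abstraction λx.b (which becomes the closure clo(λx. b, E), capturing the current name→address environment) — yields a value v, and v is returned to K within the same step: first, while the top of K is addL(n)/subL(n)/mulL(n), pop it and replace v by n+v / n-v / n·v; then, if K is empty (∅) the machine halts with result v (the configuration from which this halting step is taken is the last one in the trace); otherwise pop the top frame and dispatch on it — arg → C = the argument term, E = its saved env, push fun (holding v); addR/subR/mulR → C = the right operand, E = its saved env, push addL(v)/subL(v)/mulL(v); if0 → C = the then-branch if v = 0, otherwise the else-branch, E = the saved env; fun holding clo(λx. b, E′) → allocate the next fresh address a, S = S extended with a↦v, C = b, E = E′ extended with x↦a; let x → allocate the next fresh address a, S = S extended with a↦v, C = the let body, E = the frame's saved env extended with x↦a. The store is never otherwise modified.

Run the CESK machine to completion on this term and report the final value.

[0] ⟨C=(((λv. 1) ((7 - 0) + (let p = 1 in p))) + (-3 - ((let p = -2 in p) * (5 * 4)))); E=∅; S=∅; K=∅⟩
[1] ⟨C=((λv. 1) ((7 - 0) + (let p = 1 in p))); E=∅; S=∅; K=[addR]⟩
[2] ⟨C=(λv. 1); E=∅; S=∅; K=[arg :: addR]⟩
[3] ⟨C=((7 - 0) + (let p = 1 in p)); E=∅; S=∅; K=[fun :: addR]⟩
[4] ⟨C=(7 - 0); E=∅; S=∅; K=[addR :: fun :: addR]⟩
[5] ⟨C=7; E=∅; S=∅; K=[subR :: addR :: fun :: addR]⟩
[6] ⟨C=0; E=∅; S=∅; K=[subL(7) :: addR :: fun :: addR]⟩
[7] ⟨C=(let p = 1 in p); E=∅; S=∅; K=[addL(7) :: fun :: addR]⟩
[8] ⟨C=1; E=∅; S=∅; K=[let p :: addL(7) :: fun :: addR]⟩
[9] ⟨C=p; E={p↦0}; S={0↦1}; K=[addL(7) :: fun :: addR]⟩
[10] ⟨C=1; E={v↦1}; S={0↦1, 1↦8}; K=[addR]⟩
[11] ⟨C=(-3 - ((let p = -2 in p) * (5 * 4))); E=∅; S={0↦1, 1↦8}; K=[addL(1)]⟩
[12] ⟨C=-3; E=∅; S={0↦1, 1↦8}; K=[subR :: addL(1)]⟩
[13] ⟨C=((let p = -2 in p) * (5 * 4)); E=∅; S={0↦1, 1↦8}; K=[subL(-3) :: addL(1)]⟩
[14] ⟨C=(let p = -2 in p); E=∅; S={0↦1, 1↦8}; K=[mulR :: subL(-3) :: addL(1)]⟩
[15] ⟨C=-2; E=∅; S={0↦1, 1↦8}; K=[let p :: mulR :: subL(-3) :: addL(1)]⟩
[16] ⟨C=p; E={p↦2}; S={0↦1, 1↦8, 2↦-2}; K=[mulR :: subL(-3) :: addL(1)]⟩
[17] ⟨C=(5 * 4); E=∅; S={0↦1, 1↦8, 2↦-2}; K=[mulL(-2) :: subL(-3) :: addL(1)]⟩
[18] ⟨C=5; E=∅; S={0↦1, 1↦8, 2↦-2}; K=[mulR :: mulL(-2) :: subL(-3) :: addL(1)]⟩
[19] ⟨C=4; E=∅; S={0↦1, 1↦8, 2↦-2}; K=[mulL(5) :: mulL(-2) :: subL(-3) :: addL(1)]⟩
→ final value 38

Answer: 38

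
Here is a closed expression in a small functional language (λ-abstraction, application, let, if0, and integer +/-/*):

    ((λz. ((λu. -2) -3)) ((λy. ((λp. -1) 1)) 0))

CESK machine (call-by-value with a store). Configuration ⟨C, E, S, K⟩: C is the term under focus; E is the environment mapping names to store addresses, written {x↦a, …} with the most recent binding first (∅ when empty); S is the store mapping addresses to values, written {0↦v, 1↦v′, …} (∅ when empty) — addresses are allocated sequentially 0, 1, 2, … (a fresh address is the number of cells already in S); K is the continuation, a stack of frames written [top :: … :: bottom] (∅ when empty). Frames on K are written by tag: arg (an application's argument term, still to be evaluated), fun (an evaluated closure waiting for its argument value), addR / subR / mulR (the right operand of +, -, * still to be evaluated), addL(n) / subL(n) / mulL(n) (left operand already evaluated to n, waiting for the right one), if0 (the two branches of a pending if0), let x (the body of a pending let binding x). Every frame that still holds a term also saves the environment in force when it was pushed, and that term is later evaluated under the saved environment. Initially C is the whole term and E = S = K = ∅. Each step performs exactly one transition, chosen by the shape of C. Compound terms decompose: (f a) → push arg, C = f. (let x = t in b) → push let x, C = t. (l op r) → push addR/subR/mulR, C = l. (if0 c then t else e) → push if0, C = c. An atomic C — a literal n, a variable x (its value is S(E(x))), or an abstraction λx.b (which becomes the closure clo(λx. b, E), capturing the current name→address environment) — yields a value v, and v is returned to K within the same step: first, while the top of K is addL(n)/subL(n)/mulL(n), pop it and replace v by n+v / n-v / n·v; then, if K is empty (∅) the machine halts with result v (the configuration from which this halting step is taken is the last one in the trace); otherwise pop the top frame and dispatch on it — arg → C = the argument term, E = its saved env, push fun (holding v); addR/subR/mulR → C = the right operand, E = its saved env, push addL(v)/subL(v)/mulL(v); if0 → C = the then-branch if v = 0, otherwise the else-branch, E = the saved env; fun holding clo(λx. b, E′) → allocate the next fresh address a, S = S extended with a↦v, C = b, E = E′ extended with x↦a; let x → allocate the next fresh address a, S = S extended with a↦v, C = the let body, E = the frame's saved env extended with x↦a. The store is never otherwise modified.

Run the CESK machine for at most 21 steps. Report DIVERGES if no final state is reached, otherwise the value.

Answer: -2

Machine steps:
0. <C=((λz. ((λu. -2) -3)) ((λy. ((λp. -1) 1)) 0)), E=∅, S=∅, K=∅>
1. <C=(λz. ((λu. -2) -3)), E=∅, S=∅, K=[arg]>
2. <C=((λy. ((λp. -1) 1)) 0), E=∅, S=∅, K=[fun]>
3. <C=(λy. ((λp. -1) 1)), E=∅, S=∅, K=[arg :: fun]>
4. <C=0, E=∅, S=∅, K=[fun :: fun]>
5. <C=((λp. -1) 1), E={y↦0}, S={0↦0}, K=[fun]>
6. <C=(λp. -1), E={y↦0}, S={0↦0}, K=[arg :: fun]>
7. <C=1, E={y↦0}, S={0↦0}, K=[fun :: fun]>
8. <C=-1, E={p↦1, y↦0}, S={0↦0, 1↦1}, K=[fun]>
9. <C=((λu. -2) -3), E={z↦2}, S={0↦0, 1↦1, 2↦-1}, K=∅>
10. <C=(λu. -2), E={z↦2}, S={0↦0, 1↦1, 2↦-1}, K=[arg]>
11. <C=-3, E={z↦2}, S={0↦0, 1↦1, 2↦-1}, K=[fun]>
12. <C=-2, E={u↦3, z↦2}, S={0↦0, 1↦1, 2↦-1, 3↦-3}, K=∅>
→ final value -2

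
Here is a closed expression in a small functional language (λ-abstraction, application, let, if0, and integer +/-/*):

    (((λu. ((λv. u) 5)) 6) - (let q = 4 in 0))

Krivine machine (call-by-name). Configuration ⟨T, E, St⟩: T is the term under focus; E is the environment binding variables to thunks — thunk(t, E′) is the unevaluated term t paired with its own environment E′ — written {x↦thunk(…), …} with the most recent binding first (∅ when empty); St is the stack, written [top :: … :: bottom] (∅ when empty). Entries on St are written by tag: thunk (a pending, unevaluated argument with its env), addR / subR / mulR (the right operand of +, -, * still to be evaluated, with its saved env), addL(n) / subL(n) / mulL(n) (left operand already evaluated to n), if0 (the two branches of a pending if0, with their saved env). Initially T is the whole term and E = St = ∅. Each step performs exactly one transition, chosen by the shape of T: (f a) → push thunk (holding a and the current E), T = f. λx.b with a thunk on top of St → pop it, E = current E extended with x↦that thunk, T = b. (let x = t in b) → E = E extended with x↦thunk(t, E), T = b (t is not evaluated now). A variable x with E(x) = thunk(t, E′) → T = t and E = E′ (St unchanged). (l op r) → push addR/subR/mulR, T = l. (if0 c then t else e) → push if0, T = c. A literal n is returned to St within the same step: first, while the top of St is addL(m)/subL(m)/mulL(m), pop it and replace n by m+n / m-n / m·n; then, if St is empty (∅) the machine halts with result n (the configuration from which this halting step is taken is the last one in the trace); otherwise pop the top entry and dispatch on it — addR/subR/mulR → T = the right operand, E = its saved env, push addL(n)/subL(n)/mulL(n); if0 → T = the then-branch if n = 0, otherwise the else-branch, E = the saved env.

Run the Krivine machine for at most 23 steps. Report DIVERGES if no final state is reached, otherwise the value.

Answer: 6

Machine steps:
0. [T=(((λu. ((λv. u) 5)) 6) - (let q = 4 in 0)) | E=∅ | St=∅]
1. [T=((λu. ((λv. u) 5)) 6) | E=∅ | St=[subR]]
2. [T=(λu. ((λv. u) 5)) | E=∅ | St=[thunk :: subR]]
3. [T=((λv. u) 5) | E={u↦thunk(6, ∅)} | St=[subR]]
4. [T=(λv. u) | E={u↦thunk(6, ∅)} | St=[thunk :: subR]]
5. [T=u | E={v↦thunk(5, {u↦thunk(6, ∅)}), u↦thunk(6, ∅)} | St=[subR]]
6. [T=6 | E=∅ | St=[subR]]
7. [T=(let q = 4 in 0) | E=∅ | St=[subL(6)]]
8. [T=0 | E={q↦thunk(4, ∅)} | St=[subL(6)]]
→ final value 6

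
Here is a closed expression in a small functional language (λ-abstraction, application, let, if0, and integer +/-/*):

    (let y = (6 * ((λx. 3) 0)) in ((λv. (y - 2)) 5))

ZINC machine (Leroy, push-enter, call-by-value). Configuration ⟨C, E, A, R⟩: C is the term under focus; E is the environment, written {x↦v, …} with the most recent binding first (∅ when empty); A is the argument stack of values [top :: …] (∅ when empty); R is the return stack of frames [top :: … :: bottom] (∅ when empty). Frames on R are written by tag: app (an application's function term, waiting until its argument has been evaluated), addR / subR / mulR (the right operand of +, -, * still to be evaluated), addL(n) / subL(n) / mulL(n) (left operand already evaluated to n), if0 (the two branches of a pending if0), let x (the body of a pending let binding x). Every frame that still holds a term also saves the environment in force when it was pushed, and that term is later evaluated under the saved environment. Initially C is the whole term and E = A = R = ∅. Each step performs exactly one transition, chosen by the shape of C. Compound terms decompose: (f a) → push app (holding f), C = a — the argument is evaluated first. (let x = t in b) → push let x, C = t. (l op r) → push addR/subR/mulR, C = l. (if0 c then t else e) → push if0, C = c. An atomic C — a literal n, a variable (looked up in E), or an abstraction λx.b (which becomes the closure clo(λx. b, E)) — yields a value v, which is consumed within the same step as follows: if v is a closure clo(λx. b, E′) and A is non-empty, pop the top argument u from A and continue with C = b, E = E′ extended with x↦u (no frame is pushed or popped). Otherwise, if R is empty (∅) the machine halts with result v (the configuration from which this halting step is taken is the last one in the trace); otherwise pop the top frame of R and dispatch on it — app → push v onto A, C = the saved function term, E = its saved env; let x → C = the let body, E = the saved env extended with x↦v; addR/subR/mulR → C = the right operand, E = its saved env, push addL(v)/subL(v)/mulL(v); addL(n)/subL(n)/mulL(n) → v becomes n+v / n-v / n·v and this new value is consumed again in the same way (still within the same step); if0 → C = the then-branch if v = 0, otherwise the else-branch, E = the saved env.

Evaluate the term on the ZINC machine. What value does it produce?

Answer: 16

Machine steps:
0. [C=(let y = (6 * ((λx. 3) 0)) in ((λv. (y - 2)) 5)) | E=∅ | A=∅ | R=∅]
1. [C=(6 * ((λx. 3) 0)) | E=∅ | A=∅ | R=[let y]]
2. [C=6 | E=∅ | A=∅ | R=[mulR :: let y]]
3. [C=((λx. 3) 0) | E=∅ | A=∅ | R=[mulL(6) :: let y]]
4. [C=0 | E=∅ | A=∅ | R=[app :: mulL(6) :: let y]]
5. [C=(λx. 3) | E=∅ | A=[0] | R=[mulL(6) :: let y]]
6. [C=3 | E={x↦0} | A=∅ | R=[mulL(6) :: let y]]
7. [C=((λv. (y - 2)) 5) | E={y↦18} | A=∅ | R=∅]
8. [C=5 | E={y↦18} | A=∅ | R=[app]]
9. [C=(λv. (y - 2)) | E={y↦18} | A=[5] | R=∅]
10. [C=(y - 2) | E={v↦5, y↦18} | A=∅ | R=∅]
11. [C=y | E={v↦5, y↦18} | A=∅ | R=[subR]]
12. [C=2 | E={v↦5, y↦18} | A=∅ | R=[subL(18)]]
→ final value 16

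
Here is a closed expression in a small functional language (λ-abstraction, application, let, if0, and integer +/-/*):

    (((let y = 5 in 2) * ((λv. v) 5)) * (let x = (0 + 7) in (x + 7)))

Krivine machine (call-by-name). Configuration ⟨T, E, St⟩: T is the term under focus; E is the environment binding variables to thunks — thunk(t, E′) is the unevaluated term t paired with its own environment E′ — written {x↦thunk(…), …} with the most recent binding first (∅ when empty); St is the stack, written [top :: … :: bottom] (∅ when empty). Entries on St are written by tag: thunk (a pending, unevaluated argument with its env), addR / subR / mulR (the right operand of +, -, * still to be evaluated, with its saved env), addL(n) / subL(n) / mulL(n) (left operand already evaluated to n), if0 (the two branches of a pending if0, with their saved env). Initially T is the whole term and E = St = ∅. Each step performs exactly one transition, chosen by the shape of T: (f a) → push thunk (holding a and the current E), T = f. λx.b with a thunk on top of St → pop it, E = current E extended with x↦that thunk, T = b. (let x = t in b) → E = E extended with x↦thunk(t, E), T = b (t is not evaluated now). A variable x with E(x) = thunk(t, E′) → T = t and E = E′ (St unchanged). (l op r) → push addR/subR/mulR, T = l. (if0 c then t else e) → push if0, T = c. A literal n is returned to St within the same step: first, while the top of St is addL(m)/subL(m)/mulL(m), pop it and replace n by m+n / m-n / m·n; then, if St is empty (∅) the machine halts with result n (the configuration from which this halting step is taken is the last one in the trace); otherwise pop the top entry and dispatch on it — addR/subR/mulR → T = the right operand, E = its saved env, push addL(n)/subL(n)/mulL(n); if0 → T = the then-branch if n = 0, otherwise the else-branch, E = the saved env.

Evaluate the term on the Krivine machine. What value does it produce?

[0] <T=(((let y = 5 in 2) * ((λv. v) 5)) * (let x = (0 + 7) in (x + 7))), E=∅, St=∅>
[1] <T=((let y = 5 in 2) * ((λv. v) 5)), E=∅, St=[mulR]>
[2] <T=(let y = 5 in 2), E=∅, St=[mulR :: mulR]>
[3] <T=2, E={y↦thunk(5, ∅)}, St=[mulR :: mulR]>
[4] <T=((λv. v) 5), E=∅, St=[mulL(2) :: mulR]>
[5] <T=(λv. v), E=∅, St=[thunk :: mulL(2) :: mulR]>
[6] <T=v, E={v↦thunk(5, ∅)}, St=[mulL(2) :: mulR]>
[7] <T=5, E=∅, St=[mulL(2) :: mulR]>
[8] <T=(let x = (0 + 7) in (x + 7)), E=∅, St=[mulL(10)]>
[9] <T=(x + 7), E={x↦thunk((0 + 7), ∅)}, St=[mulL(10)]>
[10] <T=x, E={x↦thunk((0 + 7), ∅)}, St=[addR :: mulL(10)]>
[11] <T=(0 + 7), E=∅, St=[addR :: mulL(10)]>
[12] <T=0, E=∅, St=[addR :: addR :: mulL(10)]>
[13] <T=7, E=∅, St=[addL(0) :: addR :: mulL(10)]>
[14] <T=7, E={x↦thunk((0 + 7), ∅)}, St=[addL(7) :: mulL(10)]>
→ final value 140

Answer: 140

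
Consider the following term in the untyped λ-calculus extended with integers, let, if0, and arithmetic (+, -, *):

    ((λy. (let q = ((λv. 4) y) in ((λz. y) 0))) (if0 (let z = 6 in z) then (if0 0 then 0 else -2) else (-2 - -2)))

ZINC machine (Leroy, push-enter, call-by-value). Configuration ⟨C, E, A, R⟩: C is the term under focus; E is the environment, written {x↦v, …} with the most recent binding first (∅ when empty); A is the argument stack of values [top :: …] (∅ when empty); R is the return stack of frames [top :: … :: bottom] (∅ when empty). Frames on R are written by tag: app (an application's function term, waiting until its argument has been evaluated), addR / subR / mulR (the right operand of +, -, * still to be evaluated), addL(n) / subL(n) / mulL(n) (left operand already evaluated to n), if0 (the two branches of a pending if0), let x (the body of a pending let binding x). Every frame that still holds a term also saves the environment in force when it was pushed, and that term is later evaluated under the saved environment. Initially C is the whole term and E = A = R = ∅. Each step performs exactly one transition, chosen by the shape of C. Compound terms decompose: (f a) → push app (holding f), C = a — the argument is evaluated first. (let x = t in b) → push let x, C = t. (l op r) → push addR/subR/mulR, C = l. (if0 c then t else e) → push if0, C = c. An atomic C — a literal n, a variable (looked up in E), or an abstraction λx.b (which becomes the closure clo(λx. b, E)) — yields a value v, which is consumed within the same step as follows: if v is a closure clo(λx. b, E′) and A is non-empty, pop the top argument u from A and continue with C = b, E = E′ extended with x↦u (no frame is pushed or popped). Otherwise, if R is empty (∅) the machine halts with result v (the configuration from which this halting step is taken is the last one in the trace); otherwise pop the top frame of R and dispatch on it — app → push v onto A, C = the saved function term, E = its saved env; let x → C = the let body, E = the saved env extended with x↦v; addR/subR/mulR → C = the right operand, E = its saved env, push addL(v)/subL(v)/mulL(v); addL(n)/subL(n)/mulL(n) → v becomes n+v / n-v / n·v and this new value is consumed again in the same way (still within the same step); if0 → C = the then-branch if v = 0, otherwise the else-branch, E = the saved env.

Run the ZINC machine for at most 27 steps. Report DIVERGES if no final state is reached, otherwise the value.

Answer: 0

Execution trace:
0. <C=((λy. (let q = ((λv. 4) y) in ((λz. y) 0))) (if0 (let z = 6 in z) then (if0 0 then 0 else -2) else (-2 - -2))), E=∅, A=∅, R=∅>
1. <C=(if0 (let z = 6 in z) then (if0 0 then 0 else -2) else (-2 - -2)), E=∅, A=∅, R=[app]>
2. <C=(let z = 6 in z), E=∅, A=∅, R=[if0 :: app]>
3. <C=6, E=∅, A=∅, R=[let z :: if0 :: app]>
4. <C=z, E={z↦6}, A=∅, R=[if0 :: app]>
5. <C=(-2 - -2), E=∅, A=∅, R=[app]>
6. <C=-2, E=∅, A=∅, R=[subR :: app]>
7. <C=-2, E=∅, A=∅, R=[subL(-2) :: app]>
8. <C=(λy. (let q = ((λv. 4) y) in ((λz. y) 0))), E=∅, A=[0], R=∅>
9. <C=(let q = ((λv. 4) y) in ((λz. y) 0)), E={y↦0}, A=∅, R=∅>
10. <C=((λv. 4) y), E={y↦0}, A=∅, R=[let q]>
11. <C=y, E={y↦0}, A=∅, R=[app :: let q]>
12. <C=(λv. 4), E={y↦0}, A=[0], R=[let q]>
13. <C=4, E={v↦0, y↦0}, A=∅, R=[let q]>
14. <C=((λz. y) 0), E={q↦4, y↦0}, A=∅, R=∅>
15. <C=0, E={q↦4, y↦0}, A=∅, R=[app]>
16. <C=(λz. y), E={q↦4, y↦0}, A=[0], R=∅>
17. <C=y, E={z↦0, q↦4, y↦0}, A=∅, R=∅>
→ final value 0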